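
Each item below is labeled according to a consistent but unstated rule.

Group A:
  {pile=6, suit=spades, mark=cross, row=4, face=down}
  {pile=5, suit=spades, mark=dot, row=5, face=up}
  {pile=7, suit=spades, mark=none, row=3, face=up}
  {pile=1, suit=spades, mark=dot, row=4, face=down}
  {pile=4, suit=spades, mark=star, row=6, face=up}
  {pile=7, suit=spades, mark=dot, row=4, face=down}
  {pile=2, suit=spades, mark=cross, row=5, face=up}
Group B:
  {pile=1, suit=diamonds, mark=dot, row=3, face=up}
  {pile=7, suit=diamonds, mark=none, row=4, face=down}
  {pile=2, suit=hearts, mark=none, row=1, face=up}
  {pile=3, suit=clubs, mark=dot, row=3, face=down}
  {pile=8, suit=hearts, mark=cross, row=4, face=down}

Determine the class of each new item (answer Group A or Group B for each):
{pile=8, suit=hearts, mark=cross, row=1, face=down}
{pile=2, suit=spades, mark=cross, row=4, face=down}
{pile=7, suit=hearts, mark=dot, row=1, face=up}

Group B, Group A, Group B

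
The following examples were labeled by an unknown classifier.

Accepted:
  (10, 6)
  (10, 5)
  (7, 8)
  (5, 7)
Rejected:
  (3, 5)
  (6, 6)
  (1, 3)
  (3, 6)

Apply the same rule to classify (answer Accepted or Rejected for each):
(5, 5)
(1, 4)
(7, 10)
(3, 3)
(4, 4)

All 'Accepted' examples share one property — max ≥ 7 — and every 'Rejected' example lacks it.

Rejected, Rejected, Accepted, Rejected, Rejected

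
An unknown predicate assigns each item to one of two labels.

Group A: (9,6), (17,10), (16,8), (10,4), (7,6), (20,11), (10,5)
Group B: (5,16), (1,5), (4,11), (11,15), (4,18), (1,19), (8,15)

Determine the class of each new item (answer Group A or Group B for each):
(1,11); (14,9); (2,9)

The simplest hypothesis consistent with all the labels is: first > second.
Group B: (1,11), since 1 < 11.
Group A: (14,9), since 14 > 9.
Group B: (2,9), since 2 < 9.

Group B, Group A, Group B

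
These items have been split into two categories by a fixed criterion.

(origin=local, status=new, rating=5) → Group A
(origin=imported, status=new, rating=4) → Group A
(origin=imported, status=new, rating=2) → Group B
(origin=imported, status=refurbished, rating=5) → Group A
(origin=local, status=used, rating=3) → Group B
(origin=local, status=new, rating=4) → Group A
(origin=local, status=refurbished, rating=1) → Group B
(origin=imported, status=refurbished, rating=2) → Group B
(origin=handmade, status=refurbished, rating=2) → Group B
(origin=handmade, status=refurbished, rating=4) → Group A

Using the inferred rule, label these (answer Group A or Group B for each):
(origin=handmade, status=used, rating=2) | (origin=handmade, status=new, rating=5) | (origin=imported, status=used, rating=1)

Group B, Group A, Group B

Rule: rating ≥ 4. This holds for each 'Group A' example and fails for each 'Group B' one.
(origin=handmade, status=used, rating=2): Group B (rating = 2). (origin=handmade, status=new, rating=5): Group A (rating = 5). (origin=imported, status=used, rating=1): Group B (rating = 1).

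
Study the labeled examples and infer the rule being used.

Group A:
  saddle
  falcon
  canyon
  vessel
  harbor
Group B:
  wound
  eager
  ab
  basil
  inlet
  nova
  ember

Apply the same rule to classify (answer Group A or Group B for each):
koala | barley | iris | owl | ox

Group B, Group A, Group B, Group B, Group B

A rule that fits every label: length 6 — true of each 'Group A' example, false of each 'Group B' one.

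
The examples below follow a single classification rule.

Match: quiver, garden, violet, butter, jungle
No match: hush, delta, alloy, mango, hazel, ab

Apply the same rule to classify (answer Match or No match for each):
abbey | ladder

No match, Match

The rule appears to be: length 6.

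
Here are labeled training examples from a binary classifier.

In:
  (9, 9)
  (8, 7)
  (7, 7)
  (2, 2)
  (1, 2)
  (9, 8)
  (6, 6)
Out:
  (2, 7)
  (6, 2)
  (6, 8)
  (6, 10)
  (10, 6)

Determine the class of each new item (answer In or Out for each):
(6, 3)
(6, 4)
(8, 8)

Out, Out, In

'In' ⟺ |first − second| ≤ 1.
(6, 3) — |6−3| = 3, hence Out.
(6, 4) — |6−4| = 2, hence Out.
(8, 8) — |8−8| = 0, hence In.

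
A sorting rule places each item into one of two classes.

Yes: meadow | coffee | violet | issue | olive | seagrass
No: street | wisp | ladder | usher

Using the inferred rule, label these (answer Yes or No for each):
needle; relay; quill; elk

One predicate separates the groups cleanly: has ≥ 3 vowels.
Yes: needle, since 3 vowels.
No: relay, since 2 vowels.
No: quill, since 2 vowels.
No: elk, since 1 vowel.

Yes, No, No, No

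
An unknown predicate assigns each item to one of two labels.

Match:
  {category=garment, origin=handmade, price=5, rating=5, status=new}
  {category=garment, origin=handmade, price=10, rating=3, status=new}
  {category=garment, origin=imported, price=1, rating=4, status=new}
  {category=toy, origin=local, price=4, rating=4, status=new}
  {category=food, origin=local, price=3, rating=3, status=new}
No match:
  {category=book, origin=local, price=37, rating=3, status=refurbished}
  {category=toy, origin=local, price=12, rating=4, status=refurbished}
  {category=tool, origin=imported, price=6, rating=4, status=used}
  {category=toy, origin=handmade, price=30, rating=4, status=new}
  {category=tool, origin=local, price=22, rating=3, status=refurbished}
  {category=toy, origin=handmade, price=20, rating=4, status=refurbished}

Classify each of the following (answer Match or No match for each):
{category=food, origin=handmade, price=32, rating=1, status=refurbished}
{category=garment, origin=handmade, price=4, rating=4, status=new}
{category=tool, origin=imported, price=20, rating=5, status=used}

The common property of the 'Match' items is: status is new AND price ≤ 10. No 'No match' item has it.
{category=food, origin=handmade, price=32, rating=1, status=refurbished}: status is refurbished, price = 32 — does not pass, so No match.
{category=garment, origin=handmade, price=4, rating=4, status=new}: status is new, price = 4 — checks out, so Match.
{category=tool, origin=imported, price=20, rating=5, status=used}: status is used, price = 20 — does not pass, so No match.

No match, Match, No match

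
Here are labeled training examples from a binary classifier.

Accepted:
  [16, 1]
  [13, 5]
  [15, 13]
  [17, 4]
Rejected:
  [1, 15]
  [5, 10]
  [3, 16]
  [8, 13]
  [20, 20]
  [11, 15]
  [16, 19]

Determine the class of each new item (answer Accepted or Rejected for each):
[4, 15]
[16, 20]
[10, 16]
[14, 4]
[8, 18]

Rejected, Rejected, Rejected, Accepted, Rejected

Every 'Accepted' example satisfies: first > second. None of the 'Rejected' examples do.
[4, 15] → 4 < 15 → Rejected.
[16, 20] → 16 < 20 → Rejected.
[10, 16] → 10 < 16 → Rejected.
[14, 4] → 14 > 4 → Accepted.
[8, 18] → 8 < 18 → Rejected.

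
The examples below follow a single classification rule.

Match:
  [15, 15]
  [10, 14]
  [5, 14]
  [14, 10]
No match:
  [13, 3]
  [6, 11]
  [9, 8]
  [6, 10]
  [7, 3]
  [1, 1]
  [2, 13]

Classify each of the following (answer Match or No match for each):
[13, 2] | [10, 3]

No match, No match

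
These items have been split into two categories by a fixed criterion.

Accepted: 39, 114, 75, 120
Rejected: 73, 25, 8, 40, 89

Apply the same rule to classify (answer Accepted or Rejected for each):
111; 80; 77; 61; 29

The distinguishing property — multiple of 3 — holds for all the 'Accepted' cases and none of the 'Rejected' cases.
111: 111 = 3·37 — has this property, so Accepted. 80: 80 = 3·26 + 2 — lacks this property, so Rejected. 77: 77 = 3·25 + 2 — lacks this property, so Rejected. 61: 61 = 3·20 + 1 — lacks this property, so Rejected. 29: 29 = 3·9 + 2 — lacks this property, so Rejected.

Accepted, Rejected, Rejected, Rejected, Rejected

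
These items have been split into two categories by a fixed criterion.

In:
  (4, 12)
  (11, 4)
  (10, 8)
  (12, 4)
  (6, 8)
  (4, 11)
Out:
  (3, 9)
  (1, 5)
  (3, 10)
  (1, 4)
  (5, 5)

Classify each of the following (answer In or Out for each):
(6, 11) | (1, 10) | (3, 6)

In, Out, Out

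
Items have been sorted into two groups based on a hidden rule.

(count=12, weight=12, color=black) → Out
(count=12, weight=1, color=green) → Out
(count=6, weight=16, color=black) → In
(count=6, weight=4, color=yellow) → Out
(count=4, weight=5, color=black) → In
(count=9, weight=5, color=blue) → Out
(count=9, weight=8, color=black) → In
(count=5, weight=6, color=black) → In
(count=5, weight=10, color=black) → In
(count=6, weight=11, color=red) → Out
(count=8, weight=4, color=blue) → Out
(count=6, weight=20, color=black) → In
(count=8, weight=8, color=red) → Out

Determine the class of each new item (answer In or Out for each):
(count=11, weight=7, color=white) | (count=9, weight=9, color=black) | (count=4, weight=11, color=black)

The pattern is that an item is 'In' exactly when: color is black AND count ≤ 9.

Out, In, In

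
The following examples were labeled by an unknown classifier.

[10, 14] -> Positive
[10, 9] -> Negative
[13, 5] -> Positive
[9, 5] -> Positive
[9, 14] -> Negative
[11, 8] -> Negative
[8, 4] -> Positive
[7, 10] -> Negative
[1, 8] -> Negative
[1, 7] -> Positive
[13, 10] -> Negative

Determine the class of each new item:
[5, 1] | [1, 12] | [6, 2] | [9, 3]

One predicate separates the groups cleanly: sum is even.

Positive, Negative, Positive, Positive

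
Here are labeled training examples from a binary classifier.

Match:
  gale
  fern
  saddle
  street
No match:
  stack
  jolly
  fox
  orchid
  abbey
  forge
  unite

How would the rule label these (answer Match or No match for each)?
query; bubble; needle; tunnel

The pattern is that an item is 'Match' exactly when: even length AND contains 'e'.

No match, Match, Match, Match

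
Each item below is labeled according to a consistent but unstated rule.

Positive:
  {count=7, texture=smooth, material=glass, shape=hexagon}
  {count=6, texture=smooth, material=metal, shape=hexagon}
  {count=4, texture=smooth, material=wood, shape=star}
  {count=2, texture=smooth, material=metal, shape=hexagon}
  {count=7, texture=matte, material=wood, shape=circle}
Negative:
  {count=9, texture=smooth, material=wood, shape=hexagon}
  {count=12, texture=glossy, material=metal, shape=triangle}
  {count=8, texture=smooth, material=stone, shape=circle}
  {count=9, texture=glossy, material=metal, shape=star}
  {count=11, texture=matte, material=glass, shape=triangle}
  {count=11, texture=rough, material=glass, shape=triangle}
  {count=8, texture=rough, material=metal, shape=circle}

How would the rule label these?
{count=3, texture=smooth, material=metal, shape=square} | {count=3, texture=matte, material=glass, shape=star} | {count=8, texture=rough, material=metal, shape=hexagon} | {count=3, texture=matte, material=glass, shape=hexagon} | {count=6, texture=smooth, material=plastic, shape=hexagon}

Positive, Positive, Negative, Positive, Positive

The pattern is that an item is 'Positive' exactly when: count ≤ 7.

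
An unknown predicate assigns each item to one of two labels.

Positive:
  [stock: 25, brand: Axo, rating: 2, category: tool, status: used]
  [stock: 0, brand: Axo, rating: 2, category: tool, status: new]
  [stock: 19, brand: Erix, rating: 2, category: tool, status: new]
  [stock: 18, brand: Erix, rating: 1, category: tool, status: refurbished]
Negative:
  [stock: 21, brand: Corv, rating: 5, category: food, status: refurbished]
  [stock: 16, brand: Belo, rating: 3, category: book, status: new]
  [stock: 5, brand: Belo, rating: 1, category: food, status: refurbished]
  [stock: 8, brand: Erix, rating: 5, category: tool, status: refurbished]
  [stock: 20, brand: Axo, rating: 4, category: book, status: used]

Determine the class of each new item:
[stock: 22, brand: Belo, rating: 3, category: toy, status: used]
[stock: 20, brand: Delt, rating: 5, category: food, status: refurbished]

The simplest hypothesis consistent with all the labels is: category is tool AND rating ≤ 2.
[stock: 22, brand: Belo, rating: 3, category: toy, status: used]: category is toy, rating = 3 — fails the rule, so Negative. [stock: 20, brand: Delt, rating: 5, category: food, status: refurbished]: category is food, rating = 5 — fails the rule, so Negative.

Negative, Negative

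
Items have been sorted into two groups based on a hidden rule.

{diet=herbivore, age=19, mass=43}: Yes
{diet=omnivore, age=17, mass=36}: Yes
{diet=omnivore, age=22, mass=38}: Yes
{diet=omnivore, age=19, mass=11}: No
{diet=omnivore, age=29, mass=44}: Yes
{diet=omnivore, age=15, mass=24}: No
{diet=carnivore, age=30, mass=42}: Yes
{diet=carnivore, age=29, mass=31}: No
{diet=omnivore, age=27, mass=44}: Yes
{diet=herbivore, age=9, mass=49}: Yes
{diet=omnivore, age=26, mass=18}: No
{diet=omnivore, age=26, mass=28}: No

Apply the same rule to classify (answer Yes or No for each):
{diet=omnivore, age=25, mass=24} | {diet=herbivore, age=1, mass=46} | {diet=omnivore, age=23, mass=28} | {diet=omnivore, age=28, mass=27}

No, Yes, No, No

The distinguishing property — mass ≥ 36 — holds for all the 'Yes' cases and none of the 'No' cases.
{diet=omnivore, age=25, mass=24} → mass = 24 → No.
{diet=herbivore, age=1, mass=46} → mass = 46 → Yes.
{diet=omnivore, age=23, mass=28} → mass = 28 → No.
{diet=omnivore, age=28, mass=27} → mass = 27 → No.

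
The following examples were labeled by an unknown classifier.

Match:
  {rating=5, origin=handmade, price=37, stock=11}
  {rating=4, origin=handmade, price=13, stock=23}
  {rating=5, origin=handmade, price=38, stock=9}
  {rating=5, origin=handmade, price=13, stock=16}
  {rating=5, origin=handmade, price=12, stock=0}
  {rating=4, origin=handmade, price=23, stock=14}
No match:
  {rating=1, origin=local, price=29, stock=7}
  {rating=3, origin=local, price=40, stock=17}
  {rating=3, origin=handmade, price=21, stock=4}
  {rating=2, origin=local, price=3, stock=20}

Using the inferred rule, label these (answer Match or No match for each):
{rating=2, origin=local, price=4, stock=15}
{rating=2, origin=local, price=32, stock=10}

Every 'Match' example satisfies: rating ≥ 4. None of the 'No match' examples do.
{rating=2, origin=local, price=4, stock=15} — rating = 2, hence No match.
{rating=2, origin=local, price=32, stock=10} — rating = 2, hence No match.

No match, No match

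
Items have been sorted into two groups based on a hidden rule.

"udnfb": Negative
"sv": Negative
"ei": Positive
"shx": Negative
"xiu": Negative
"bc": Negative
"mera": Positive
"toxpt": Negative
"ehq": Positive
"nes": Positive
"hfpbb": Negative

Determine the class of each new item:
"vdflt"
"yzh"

Negative, Negative

The distinguishing property — contains 'e' — holds for all the 'Positive' cases and none of the 'Negative' cases.
"vdflt" — no 'e', hence Negative.
"yzh" — no 'e', hence Negative.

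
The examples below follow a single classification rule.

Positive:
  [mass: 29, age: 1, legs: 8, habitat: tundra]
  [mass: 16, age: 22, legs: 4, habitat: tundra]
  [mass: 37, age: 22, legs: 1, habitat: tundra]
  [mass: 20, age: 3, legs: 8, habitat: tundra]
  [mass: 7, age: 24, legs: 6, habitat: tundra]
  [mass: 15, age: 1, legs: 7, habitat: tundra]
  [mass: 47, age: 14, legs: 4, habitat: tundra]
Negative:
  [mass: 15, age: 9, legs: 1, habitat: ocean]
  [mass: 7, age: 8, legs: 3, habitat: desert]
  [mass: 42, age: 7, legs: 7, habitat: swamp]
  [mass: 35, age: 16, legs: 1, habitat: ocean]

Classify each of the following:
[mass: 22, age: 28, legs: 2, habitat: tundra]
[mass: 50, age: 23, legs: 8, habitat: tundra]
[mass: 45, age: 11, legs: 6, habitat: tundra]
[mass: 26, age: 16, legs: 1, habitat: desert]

Positive, Positive, Positive, Negative

Checking candidate rules against both groups, what survives is: habitat is tundra.
[mass: 22, age: 28, legs: 2, habitat: tundra]: habitat is tundra, checks out → Positive. [mass: 50, age: 23, legs: 8, habitat: tundra]: habitat is tundra, checks out → Positive. [mass: 45, age: 11, legs: 6, habitat: tundra]: habitat is tundra, checks out → Positive. [mass: 26, age: 16, legs: 1, habitat: desert]: habitat is desert, doesn't match → Negative.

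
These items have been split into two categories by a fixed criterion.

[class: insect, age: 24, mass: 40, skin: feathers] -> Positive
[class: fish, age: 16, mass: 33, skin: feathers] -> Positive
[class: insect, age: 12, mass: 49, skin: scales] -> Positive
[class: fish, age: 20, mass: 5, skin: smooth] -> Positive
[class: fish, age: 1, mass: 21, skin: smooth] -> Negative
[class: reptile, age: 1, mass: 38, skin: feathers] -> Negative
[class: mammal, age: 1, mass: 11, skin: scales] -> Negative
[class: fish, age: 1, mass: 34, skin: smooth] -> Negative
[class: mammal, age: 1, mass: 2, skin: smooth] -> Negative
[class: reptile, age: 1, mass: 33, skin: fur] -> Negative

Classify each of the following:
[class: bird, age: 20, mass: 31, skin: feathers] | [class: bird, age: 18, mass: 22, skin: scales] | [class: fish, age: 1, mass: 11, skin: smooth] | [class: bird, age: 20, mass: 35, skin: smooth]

Positive, Positive, Negative, Positive

Every 'Positive' example satisfies: age ≥ 12. None of the 'Negative' examples do.
[class: bird, age: 20, mass: 31, skin: feathers]: age = 20 — checks out, so Positive. [class: bird, age: 18, mass: 22, skin: scales]: age = 18 — checks out, so Positive. [class: fish, age: 1, mass: 11, skin: smooth]: age = 1 — doesn't match, so Negative. [class: bird, age: 20, mass: 35, skin: smooth]: age = 20 — checks out, so Positive.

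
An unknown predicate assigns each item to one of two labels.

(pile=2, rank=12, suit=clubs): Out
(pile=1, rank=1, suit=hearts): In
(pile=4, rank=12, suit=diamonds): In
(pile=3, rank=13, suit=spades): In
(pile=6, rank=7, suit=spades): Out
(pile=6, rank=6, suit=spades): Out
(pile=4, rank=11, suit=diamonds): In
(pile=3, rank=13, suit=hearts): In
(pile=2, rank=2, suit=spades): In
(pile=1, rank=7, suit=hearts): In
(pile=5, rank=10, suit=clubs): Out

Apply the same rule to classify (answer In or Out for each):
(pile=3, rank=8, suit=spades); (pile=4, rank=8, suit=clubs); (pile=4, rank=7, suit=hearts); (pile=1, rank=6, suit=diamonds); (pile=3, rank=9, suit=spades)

The common property of the 'In' items is: suit is not clubs AND pile ≤ 4. No 'Out' item has it.
(pile=3, rank=8, suit=spades): suit is spades, pile = 3 — satisfies this, so In.
(pile=4, rank=8, suit=clubs): suit is clubs, pile = 4 — does not satisfy this, so Out.
(pile=4, rank=7, suit=hearts): suit is hearts, pile = 4 — satisfies this, so In.
(pile=1, rank=6, suit=diamonds): suit is diamonds, pile = 1 — satisfies this, so In.
(pile=3, rank=9, suit=spades): suit is spades, pile = 3 — satisfies this, so In.

In, Out, In, In, In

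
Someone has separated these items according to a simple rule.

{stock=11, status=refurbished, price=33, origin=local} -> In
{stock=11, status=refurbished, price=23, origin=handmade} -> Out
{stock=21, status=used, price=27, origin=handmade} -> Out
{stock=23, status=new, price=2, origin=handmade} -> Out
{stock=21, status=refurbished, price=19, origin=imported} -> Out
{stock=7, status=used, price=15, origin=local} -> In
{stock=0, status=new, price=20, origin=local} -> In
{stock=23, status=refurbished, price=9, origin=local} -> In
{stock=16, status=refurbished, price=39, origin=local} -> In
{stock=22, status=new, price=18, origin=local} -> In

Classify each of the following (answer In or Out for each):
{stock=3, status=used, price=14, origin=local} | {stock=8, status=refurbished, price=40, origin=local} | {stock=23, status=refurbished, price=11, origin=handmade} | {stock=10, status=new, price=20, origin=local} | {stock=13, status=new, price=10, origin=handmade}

The rule appears to be: origin is local.
{stock=3, status=used, price=14, origin=local}: In (origin is local).
{stock=8, status=refurbished, price=40, origin=local}: In (origin is local).
{stock=23, status=refurbished, price=11, origin=handmade}: Out (origin is handmade).
{stock=10, status=new, price=20, origin=local}: In (origin is local).
{stock=13, status=new, price=10, origin=handmade}: Out (origin is handmade).

In, In, Out, In, Out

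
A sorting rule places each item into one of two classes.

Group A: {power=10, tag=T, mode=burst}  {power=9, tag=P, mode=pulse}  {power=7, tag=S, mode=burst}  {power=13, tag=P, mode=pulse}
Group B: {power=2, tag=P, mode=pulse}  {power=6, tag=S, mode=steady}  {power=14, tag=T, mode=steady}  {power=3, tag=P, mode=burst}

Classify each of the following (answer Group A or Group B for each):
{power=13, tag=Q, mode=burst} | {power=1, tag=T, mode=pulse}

The distinguishing property — power ≥ 7 AND power ≤ 13 — holds for all the 'Group A' cases and none of the 'Group B' cases.
{power=13, tag=Q, mode=burst}: power = 13 — meets the rule, so Group A. {power=1, tag=T, mode=pulse}: power = 1 — lacks this property, so Group B.

Group A, Group B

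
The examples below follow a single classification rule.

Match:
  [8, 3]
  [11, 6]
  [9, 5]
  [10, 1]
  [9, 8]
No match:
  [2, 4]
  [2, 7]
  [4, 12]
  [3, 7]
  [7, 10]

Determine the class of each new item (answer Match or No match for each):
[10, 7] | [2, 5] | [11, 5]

Match, No match, Match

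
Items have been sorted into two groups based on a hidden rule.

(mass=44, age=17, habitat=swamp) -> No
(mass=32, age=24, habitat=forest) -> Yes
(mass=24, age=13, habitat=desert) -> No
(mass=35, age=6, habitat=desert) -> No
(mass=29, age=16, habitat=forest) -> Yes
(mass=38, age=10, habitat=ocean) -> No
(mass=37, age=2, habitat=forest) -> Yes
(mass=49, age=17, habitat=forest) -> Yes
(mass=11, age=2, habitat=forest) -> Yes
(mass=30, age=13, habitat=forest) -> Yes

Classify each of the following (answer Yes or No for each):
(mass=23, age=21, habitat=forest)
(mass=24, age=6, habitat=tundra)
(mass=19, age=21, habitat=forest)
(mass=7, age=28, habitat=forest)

Looking at the examples, the only property every 'Yes' case has and every 'No' case lacks is: habitat is forest.
(mass=23, age=21, habitat=forest): habitat is forest — checks out, so Yes. (mass=24, age=6, habitat=tundra): habitat is tundra — does not satisfy this, so No. (mass=19, age=21, habitat=forest): habitat is forest — checks out, so Yes. (mass=7, age=28, habitat=forest): habitat is forest — checks out, so Yes.

Yes, No, Yes, Yes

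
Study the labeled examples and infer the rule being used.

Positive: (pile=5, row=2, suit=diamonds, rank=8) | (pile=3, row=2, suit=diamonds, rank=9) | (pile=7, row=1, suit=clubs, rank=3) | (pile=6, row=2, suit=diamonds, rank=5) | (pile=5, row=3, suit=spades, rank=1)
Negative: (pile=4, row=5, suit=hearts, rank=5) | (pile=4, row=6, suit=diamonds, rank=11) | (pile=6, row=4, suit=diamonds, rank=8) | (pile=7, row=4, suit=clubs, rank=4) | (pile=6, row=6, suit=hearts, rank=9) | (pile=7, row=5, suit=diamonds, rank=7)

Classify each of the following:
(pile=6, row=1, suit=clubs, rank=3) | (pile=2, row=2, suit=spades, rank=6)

The rule appears to be: row ≤ 3.
(pile=6, row=1, suit=clubs, rank=3) → row = 1 → Positive. (pile=2, row=2, suit=spades, rank=6) → row = 2 → Positive.

Positive, Positive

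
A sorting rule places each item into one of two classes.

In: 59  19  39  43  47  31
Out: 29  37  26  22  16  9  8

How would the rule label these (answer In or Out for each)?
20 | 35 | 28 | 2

Out, In, Out, Out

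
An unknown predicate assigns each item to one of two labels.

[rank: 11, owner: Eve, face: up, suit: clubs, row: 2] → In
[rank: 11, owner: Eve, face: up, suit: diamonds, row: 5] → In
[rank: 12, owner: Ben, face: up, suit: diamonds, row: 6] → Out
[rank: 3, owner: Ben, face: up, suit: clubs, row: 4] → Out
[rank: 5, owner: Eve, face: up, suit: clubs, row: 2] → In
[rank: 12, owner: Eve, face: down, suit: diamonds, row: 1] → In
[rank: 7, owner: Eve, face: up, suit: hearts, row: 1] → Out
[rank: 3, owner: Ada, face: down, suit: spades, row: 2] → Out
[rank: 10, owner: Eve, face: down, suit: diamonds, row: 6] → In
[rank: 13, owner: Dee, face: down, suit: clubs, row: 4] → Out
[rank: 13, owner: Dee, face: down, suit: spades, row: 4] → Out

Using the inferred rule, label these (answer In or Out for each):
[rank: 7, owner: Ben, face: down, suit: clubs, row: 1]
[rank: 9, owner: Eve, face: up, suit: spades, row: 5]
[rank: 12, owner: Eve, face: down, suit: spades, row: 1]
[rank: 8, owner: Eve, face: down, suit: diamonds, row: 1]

All 'In' examples share one property — owner is Eve AND rank ≠ 7 — and every 'Out' example lacks it.

Out, In, In, In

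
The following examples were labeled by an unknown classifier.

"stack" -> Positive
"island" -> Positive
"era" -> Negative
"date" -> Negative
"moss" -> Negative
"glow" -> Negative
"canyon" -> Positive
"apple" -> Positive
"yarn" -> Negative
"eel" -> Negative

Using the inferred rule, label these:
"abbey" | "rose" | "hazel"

Positive, Negative, Positive

Every 'Positive' example satisfies: length ≥ 5. None of the 'Negative' examples do.
"abbey": Positive (length 5).
"rose": Negative (length 4).
"hazel": Positive (length 5).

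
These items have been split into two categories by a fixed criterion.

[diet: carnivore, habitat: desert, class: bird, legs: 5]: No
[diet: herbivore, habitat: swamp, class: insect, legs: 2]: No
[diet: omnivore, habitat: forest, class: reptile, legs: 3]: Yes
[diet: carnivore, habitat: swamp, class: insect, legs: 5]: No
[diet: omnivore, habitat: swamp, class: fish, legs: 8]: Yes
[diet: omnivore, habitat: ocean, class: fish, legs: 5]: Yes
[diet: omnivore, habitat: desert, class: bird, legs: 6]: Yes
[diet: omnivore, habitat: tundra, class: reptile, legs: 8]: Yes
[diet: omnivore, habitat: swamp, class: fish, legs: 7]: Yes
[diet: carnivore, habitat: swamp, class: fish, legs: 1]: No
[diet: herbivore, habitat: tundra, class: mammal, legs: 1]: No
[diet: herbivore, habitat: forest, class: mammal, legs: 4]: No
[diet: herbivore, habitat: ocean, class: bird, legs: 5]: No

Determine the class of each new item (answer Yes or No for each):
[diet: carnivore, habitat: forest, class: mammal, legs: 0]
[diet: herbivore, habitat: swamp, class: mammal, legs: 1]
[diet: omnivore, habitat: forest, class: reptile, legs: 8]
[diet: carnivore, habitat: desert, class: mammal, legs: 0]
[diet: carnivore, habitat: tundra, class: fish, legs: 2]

No, No, Yes, No, No

A rule that fits every label: diet is omnivore — true of each 'Yes' example, false of each 'No' one.
[diet: carnivore, habitat: forest, class: mammal, legs: 0]: diet is carnivore — doesn't match, so No.
[diet: herbivore, habitat: swamp, class: mammal, legs: 1]: diet is herbivore — doesn't match, so No.
[diet: omnivore, habitat: forest, class: reptile, legs: 8]: diet is omnivore — meets the rule, so Yes.
[diet: carnivore, habitat: desert, class: mammal, legs: 0]: diet is carnivore — doesn't match, so No.
[diet: carnivore, habitat: tundra, class: fish, legs: 2]: diet is carnivore — doesn't match, so No.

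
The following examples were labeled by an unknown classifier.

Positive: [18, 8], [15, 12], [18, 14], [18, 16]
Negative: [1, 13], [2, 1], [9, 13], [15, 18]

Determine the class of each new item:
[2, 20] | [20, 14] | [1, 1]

The distinguishing property — first > second AND second is even — holds for all the 'Positive' cases and none of the 'Negative' cases.
[2, 20]: Negative (2 < 20, second 20). [20, 14]: Positive (20 > 14, second 14). [1, 1]: Negative (1 = 1, second 1).

Negative, Positive, Negative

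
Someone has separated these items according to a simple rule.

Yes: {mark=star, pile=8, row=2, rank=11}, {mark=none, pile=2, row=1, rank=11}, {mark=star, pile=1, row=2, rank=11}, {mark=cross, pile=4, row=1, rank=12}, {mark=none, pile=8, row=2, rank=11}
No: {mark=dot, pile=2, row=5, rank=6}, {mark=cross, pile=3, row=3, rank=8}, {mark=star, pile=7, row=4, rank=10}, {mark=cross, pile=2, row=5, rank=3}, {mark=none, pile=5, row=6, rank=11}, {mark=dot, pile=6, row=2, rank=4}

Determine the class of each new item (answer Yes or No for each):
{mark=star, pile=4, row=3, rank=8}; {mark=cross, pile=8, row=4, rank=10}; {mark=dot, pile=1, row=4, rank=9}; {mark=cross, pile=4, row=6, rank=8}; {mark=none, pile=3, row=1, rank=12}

No, No, No, No, Yes

The simplest hypothesis consistent with all the labels is: rank ≥ 6 AND row ≤ 2.
{mark=star, pile=4, row=3, rank=8} — rank = 8, row = 3, hence No.
{mark=cross, pile=8, row=4, rank=10} — rank = 10, row = 4, hence No.
{mark=dot, pile=1, row=4, rank=9} — rank = 9, row = 4, hence No.
{mark=cross, pile=4, row=6, rank=8} — rank = 8, row = 6, hence No.
{mark=none, pile=3, row=1, rank=12} — rank = 12, row = 1, hence Yes.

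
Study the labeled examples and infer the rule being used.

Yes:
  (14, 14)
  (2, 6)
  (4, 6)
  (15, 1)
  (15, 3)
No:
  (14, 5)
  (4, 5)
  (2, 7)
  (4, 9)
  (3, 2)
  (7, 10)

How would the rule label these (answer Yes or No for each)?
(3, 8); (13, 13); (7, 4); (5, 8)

No, Yes, No, No

Rule: sum is even. This holds for each 'Yes' example and fails for each 'No' one.
No: (3, 8), since 3+8 = 11.
Yes: (13, 13), since 13+13 = 26.
No: (7, 4), since 7+4 = 11.
No: (5, 8), since 5+8 = 13.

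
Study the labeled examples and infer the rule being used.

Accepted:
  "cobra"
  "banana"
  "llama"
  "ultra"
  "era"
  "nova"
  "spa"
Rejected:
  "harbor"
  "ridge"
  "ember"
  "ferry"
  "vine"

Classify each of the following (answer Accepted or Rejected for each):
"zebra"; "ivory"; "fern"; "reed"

Accepted, Rejected, Rejected, Rejected

The common property of the 'Accepted' items is: ends with 'a'. No 'Rejected' item has it.
Accepted: "zebra", since ends with 'a'.
Rejected: "ivory", since ends with 'y'.
Rejected: "fern", since ends with 'n'.
Rejected: "reed", since ends with 'd'.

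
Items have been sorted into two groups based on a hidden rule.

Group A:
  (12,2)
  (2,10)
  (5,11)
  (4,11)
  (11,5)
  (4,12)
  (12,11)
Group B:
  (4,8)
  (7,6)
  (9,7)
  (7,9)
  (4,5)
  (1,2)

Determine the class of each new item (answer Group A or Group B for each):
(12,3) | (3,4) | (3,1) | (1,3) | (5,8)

Group A, Group B, Group B, Group B, Group B

The distinguishing property — max ≥ 10 — holds for all the 'Group A' cases and none of the 'Group B' cases.
(12,3): max 12, qualifies → Group A. (3,4): max 4, doesn't qualify → Group B. (3,1): max 3, doesn't qualify → Group B. (1,3): max 3, doesn't qualify → Group B. (5,8): max 8, doesn't qualify → Group B.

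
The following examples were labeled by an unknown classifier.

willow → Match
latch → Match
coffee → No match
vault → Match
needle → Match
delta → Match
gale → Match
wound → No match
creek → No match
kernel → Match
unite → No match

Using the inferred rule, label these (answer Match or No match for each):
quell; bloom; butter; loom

All 'Match' examples share one property — contains 'l' — and every 'No match' example lacks it.
quell → has 'l' → Match. bloom → has 'l' → Match. butter → no 'l' → No match. loom → has 'l' → Match.

Match, Match, No match, Match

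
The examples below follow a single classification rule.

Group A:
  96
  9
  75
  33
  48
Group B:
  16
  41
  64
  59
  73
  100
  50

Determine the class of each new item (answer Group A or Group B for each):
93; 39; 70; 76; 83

The classifier is using: multiple of 3.
93: Group A (93 = 3·31).
39: Group A (39 = 3·13).
70: Group B (70 = 3·23 + 1).
76: Group B (76 = 3·25 + 1).
83: Group B (83 = 3·27 + 2).

Group A, Group A, Group B, Group B, Group B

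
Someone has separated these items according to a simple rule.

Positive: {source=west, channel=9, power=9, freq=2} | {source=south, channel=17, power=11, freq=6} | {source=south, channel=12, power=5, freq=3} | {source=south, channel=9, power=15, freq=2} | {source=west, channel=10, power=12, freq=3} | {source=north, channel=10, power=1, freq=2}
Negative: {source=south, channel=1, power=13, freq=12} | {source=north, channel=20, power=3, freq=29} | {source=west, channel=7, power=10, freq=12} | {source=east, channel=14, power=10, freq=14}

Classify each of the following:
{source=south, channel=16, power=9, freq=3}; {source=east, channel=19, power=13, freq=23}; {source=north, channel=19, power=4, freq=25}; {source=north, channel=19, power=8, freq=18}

Positive, Negative, Negative, Negative

The common property of the 'Positive' items is: freq ≤ 6. No 'Negative' item has it.
Positive: {source=south, channel=16, power=9, freq=3}, since freq = 3. Negative: {source=east, channel=19, power=13, freq=23}, since freq = 23. Negative: {source=north, channel=19, power=4, freq=25}, since freq = 25. Negative: {source=north, channel=19, power=8, freq=18}, since freq = 18.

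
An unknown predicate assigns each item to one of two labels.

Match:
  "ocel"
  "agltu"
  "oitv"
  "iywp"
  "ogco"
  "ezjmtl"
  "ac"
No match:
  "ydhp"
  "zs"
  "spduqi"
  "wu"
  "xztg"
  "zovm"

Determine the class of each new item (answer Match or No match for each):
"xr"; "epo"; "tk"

The simplest hypothesis consistent with all the labels is: starts with a vowel.

No match, Match, No match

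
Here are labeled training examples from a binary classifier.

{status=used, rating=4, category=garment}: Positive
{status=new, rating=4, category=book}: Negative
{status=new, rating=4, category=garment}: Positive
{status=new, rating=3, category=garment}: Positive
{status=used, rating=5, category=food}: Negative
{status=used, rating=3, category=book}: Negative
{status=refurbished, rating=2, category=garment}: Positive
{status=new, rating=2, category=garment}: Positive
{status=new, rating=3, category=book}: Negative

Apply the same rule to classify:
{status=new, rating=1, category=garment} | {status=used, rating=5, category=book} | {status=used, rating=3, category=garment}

Positive, Negative, Positive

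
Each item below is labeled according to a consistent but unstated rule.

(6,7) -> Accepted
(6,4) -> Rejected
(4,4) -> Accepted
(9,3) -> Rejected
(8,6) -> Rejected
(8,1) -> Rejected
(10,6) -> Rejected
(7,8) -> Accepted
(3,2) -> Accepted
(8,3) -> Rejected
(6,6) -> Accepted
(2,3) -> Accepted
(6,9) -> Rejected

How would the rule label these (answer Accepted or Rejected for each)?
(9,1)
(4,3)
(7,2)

Rejected, Accepted, Rejected

The common property of the 'Accepted' items is: |first − second| ≤ 1. No 'Rejected' item has it.
(9,1) — |9−1| = 8, hence Rejected. (4,3) — |4−3| = 1, hence Accepted. (7,2) — |7−2| = 5, hence Rejected.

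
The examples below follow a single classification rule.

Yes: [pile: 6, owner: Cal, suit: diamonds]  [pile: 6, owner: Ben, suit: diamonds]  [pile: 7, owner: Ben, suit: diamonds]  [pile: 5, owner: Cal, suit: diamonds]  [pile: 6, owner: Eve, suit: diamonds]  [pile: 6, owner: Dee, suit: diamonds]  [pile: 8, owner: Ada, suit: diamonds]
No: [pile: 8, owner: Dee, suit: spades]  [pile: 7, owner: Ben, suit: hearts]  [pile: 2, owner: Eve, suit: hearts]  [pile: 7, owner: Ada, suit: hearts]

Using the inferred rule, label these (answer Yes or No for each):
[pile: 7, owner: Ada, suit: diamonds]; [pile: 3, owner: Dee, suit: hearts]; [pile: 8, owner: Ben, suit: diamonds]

Every 'Yes' example satisfies: suit is diamonds. None of the 'No' examples do.
[pile: 7, owner: Ada, suit: diamonds]: suit is diamonds, meets the rule → Yes. [pile: 3, owner: Dee, suit: hearts]: suit is hearts, fails the rule → No. [pile: 8, owner: Ben, suit: diamonds]: suit is diamonds, meets the rule → Yes.

Yes, No, Yes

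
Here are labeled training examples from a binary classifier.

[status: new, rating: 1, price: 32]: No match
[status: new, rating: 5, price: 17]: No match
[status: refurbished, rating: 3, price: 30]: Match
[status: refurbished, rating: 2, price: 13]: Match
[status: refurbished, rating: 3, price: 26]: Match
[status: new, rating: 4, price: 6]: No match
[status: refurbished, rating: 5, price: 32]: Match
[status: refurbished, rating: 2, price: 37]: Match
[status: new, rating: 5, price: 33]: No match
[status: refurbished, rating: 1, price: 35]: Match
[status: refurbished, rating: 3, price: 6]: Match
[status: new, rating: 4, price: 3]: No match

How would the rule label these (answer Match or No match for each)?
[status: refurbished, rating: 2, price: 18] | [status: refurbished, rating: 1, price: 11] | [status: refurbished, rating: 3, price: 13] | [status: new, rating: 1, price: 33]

Match, Match, Match, No match

One predicate separates the groups cleanly: status is refurbished.
[status: refurbished, rating: 2, price: 18] → status is refurbished → Match.
[status: refurbished, rating: 1, price: 11] → status is refurbished → Match.
[status: refurbished, rating: 3, price: 13] → status is refurbished → Match.
[status: new, rating: 1, price: 33] → status is new → No match.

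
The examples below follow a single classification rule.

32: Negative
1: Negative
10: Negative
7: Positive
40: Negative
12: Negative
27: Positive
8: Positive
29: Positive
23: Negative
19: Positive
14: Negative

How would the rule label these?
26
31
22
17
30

The rule appears to be: digit sum ≥ 6.

Positive, Negative, Negative, Positive, Negative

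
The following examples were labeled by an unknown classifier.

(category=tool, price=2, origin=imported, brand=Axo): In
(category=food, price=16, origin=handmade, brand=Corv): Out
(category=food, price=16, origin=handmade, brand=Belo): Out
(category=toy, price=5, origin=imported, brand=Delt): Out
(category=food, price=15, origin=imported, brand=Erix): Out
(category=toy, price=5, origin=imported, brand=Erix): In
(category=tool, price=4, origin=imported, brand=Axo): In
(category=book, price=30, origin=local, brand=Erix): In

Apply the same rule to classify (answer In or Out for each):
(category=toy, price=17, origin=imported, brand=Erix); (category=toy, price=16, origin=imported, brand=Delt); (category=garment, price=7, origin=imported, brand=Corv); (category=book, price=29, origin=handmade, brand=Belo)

In, Out, In, In

All 'In' examples share one property — brand is not Delt AND category is not food — and every 'Out' example lacks it.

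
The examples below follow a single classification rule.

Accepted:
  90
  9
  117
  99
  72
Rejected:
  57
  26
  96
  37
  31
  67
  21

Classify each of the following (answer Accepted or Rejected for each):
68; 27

Checking candidate rules against both groups, what survives is: multiple of 9.
68: 68 = 9·7 + 5 — fails this test, so Rejected. 27: 27 = 9·3 — matches, so Accepted.

Rejected, Accepted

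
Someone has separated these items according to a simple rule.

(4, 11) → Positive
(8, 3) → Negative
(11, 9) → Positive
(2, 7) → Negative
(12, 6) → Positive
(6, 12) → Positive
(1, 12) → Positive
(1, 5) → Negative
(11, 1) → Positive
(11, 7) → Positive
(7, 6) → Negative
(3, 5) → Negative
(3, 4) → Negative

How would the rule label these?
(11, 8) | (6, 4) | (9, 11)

Positive, Negative, Positive

The classifier is using: max ≥ 9.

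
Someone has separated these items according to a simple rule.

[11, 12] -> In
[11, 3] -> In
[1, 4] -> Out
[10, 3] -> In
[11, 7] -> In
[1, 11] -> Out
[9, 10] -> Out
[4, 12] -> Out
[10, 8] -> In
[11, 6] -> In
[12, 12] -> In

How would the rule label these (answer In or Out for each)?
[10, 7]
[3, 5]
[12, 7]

One predicate separates the groups cleanly: first ≥ 10.
[10, 7]: first 10 — has this property, so In. [3, 5]: first 3 — does not satisfy this, so Out. [12, 7]: first 12 — has this property, so In.

In, Out, In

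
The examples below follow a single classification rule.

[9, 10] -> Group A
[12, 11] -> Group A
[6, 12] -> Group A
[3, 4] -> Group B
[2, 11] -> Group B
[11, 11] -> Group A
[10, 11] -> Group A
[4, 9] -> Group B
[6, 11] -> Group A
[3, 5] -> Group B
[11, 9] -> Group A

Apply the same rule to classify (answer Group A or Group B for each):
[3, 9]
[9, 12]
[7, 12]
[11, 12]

The simplest hypothesis consistent with all the labels is: sum ≥ 17.
[3, 9] → 3+9 = 12 → Group B.
[9, 12] → 9+12 = 21 → Group A.
[7, 12] → 7+12 = 19 → Group A.
[11, 12] → 11+12 = 23 → Group A.

Group B, Group A, Group A, Group A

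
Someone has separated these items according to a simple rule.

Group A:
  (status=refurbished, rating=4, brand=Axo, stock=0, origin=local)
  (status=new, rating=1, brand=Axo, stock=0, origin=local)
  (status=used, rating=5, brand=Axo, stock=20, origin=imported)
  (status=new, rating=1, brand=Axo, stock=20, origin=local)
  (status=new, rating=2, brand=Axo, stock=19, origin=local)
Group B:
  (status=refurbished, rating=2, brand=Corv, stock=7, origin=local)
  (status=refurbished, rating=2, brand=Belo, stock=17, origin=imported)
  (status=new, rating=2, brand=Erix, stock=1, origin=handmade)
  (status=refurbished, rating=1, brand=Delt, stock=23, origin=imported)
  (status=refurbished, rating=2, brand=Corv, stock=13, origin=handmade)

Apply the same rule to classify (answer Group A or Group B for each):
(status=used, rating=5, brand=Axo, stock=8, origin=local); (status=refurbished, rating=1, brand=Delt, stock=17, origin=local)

Group A, Group B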